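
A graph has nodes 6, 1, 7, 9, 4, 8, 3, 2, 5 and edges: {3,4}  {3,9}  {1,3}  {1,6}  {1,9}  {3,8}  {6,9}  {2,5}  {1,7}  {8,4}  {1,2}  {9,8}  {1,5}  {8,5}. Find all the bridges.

The edges on the cycle 1-6-9-3-1 are not bridges since each lies on that cycle.
But removing 1 - 7 disconnects 1 from 7 — this is a bridge.

1-7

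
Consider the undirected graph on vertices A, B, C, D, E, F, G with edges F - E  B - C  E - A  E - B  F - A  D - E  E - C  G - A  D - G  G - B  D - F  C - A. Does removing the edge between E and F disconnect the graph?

After removing E - F, the path E-D-F still connects them, so the edge is not a bridge.

No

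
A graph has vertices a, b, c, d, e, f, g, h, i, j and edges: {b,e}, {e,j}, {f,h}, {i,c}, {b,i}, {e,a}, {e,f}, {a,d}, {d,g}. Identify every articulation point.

a, b, d, e, f, i

Removing a increases the component count from 1 to 2, so a is a cut vertex.
Removing b increases the component count from 1 to 2, so b is a cut vertex.
Removing d increases the component count from 1 to 2, so d is a cut vertex.
Likewise e, f, i are cut vertices.
By contrast removing j leaves 1 component; it is not a cut vertex. No other vertex is a cut vertex either.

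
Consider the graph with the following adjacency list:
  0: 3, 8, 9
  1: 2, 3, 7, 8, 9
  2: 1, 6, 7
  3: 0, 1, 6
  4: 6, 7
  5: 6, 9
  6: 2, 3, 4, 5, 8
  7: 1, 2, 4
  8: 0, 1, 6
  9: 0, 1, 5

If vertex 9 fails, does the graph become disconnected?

No

Deleting 9 leaves 1 component (was 1) (its neighbors 0, 1, 5 remain connected to each other), so 9 is not a cut vertex.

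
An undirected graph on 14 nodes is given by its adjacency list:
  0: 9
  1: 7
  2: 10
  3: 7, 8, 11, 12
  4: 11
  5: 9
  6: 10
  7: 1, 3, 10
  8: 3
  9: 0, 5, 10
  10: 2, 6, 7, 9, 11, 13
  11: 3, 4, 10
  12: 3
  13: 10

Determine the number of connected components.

Starting from 0 we can reach 0, 1, 2, 3, 4, 5, 6, 7, 8, 9, 10, 11, 12, 13. That is one component of size 14.
Total: 1 component.

1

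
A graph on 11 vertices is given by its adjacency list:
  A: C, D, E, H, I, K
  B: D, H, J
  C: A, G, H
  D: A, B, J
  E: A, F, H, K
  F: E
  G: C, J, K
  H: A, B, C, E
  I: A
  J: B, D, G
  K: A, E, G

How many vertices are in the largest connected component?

Starting from A we can reach A, B, C, D, E, F, G, H, I, J, K. That is one component of size 11.
The largest has 11 vertices.

11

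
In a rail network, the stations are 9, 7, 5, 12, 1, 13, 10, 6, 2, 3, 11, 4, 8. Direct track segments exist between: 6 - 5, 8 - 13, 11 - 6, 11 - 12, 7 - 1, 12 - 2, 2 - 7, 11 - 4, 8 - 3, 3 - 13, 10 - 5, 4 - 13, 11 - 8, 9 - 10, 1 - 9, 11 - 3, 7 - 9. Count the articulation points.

1

Removing 11 increases the component count from 1 to 2, so 11 is a cut vertex.
By contrast removing 5 leaves 1 component; it is not a cut vertex. No other vertex is a cut vertex either.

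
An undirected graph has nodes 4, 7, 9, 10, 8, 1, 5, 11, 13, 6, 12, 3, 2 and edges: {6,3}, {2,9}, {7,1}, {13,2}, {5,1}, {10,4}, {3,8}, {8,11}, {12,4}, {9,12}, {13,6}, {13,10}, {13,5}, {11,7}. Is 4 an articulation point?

Deleting 4 leaves 1 component (was 1) (its neighbors 10, 12 remain connected to each other), so 4 is not a cut vertex.

No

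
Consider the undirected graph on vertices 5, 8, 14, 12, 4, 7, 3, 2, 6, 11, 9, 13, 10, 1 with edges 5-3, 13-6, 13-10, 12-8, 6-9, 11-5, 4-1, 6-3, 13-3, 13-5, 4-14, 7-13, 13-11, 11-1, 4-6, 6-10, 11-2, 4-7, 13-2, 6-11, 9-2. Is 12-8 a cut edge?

Yes

Removing 12-8 leaves no path between 12 and 8: the component count goes from 2 to 3. So it is a bridge.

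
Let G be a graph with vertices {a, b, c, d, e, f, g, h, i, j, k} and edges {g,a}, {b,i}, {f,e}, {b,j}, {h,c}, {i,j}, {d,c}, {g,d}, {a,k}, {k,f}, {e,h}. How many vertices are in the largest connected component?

8

Starting from b we can reach b, i, j. That is one component of size 3.
Starting from a we can reach a, c, d, e, f, g, h, k. That is one component of size 8.
The largest has 8 vertices.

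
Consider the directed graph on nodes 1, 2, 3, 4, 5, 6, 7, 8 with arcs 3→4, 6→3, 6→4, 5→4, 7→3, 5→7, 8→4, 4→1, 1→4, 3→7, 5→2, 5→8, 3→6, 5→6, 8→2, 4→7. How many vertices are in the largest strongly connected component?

{1, 3, 4, 6, 7} are all mutually reachable — one SCC of size 5.
{2} is an SCC by itself.
{5} is an SCC by itself.
{8} is an SCC by itself.
The largest has 5 vertices.

5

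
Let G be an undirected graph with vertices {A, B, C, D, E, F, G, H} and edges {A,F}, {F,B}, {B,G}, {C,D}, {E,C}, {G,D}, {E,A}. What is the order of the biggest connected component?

7

H is isolated — a component by itself.
Starting from A we can reach A, B, C, D, E, F, G. That is one component of size 7.
The largest has 7 vertices.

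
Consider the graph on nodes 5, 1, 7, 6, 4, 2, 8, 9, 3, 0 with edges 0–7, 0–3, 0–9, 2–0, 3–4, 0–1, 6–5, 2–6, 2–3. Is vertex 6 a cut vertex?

Deleting 6 raises the number of components from 2 to 3, so 6 is a cut vertex.

Yes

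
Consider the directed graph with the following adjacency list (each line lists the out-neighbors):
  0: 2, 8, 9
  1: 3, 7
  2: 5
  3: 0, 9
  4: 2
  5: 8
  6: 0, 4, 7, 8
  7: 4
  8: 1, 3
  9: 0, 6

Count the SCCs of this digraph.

{0, 1, 2, 3, 4, 5, 6, 7, 8, 9} are all mutually reachable — one SCC of size 10.
That gives 1 strongly connected component.

1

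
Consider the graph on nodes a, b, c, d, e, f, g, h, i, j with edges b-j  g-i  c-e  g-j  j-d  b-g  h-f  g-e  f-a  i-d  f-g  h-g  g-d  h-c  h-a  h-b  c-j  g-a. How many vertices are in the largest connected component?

10

Starting from a we can reach a, b, c, d, e, f, g, h, i, j. That is one component of size 10.
The largest has 10 vertices.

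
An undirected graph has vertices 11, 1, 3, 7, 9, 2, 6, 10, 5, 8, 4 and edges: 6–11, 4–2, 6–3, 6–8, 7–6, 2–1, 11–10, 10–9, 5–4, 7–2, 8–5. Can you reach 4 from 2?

From 2 we can reach 1, 2, 3, 4, 5, 6, 7, 8, 9, 10, 11, which includes 4.

Yes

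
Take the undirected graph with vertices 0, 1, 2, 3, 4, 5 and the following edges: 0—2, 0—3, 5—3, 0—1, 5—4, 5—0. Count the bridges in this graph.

The edges on the cycle 5-0-3-5 are not bridges since each lies on that cycle.
But removing 0—2 disconnects 0 from 2; removing 0—1 disconnects 0 from 1; removing 5—4 disconnects 5 from 4 — these are bridges.
That makes 3 bridges.

3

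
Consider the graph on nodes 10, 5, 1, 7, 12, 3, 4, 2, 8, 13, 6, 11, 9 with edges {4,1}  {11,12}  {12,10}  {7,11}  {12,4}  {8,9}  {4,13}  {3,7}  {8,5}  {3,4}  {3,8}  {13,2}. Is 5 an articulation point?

No

Deleting 5 leaves 2 components (was 2), so 5 is not a cut vertex.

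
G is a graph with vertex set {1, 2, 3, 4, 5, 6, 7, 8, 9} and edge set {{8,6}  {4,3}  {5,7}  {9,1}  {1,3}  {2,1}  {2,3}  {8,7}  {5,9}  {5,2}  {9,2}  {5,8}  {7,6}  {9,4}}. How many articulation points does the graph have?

1

Removing 5 increases the component count from 1 to 2, so 5 is a cut vertex.
By contrast removing 9 leaves 1 component; it is not a cut vertex. No other vertex is a cut vertex either.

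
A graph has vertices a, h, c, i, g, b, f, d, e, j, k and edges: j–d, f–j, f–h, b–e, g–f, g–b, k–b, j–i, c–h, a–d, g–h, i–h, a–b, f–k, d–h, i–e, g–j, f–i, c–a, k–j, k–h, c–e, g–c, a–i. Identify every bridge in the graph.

none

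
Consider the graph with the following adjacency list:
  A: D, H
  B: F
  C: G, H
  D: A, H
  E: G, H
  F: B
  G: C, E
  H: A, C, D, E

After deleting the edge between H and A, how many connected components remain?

H and A are still connected via H-D-A, so the component count stays at 2.

2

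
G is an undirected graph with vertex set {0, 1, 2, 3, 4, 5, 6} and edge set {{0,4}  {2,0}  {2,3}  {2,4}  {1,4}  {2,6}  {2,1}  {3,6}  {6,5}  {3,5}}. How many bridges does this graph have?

0

The edges on the cycle 2-0-4-2 are not bridges since each lies on that cycle.
Every edge lies on some cycle, so there are no bridges.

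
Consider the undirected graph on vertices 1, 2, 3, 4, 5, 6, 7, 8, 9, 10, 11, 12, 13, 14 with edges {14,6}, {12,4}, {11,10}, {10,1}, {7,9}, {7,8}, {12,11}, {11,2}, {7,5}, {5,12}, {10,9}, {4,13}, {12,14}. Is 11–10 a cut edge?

After removing 11–10, the path 11-12-5-7-9-10 still connects them, so the edge is not a bridge.

No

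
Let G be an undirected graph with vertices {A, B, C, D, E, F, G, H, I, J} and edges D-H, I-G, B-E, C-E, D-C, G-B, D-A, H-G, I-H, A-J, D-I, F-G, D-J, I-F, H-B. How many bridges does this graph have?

0

The edges on the cycle D-A-J-D are not bridges since each lies on that cycle.
Every edge lies on some cycle, so there are no bridges.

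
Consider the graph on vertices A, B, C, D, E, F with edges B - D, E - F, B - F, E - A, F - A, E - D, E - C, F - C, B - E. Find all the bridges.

The edges on the cycle E-F-C-E are not bridges since each lies on that cycle.
Every edge lies on some cycle, so there are no bridges.

none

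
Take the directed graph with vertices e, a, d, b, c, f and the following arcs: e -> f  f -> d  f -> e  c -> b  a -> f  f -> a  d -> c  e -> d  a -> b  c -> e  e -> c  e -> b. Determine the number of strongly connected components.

{a, c, d, e, f} are all mutually reachable — one SCC of size 5.
{b} is an SCC by itself.
That gives 2 strongly connected components.

2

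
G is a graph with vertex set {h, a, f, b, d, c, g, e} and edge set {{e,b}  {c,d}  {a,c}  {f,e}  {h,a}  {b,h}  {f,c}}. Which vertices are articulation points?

Removing c increases the component count from 2 to 3, so c is a cut vertex.
By contrast removing d leaves 2 components; it is not a cut vertex. No other vertex is a cut vertex either.

c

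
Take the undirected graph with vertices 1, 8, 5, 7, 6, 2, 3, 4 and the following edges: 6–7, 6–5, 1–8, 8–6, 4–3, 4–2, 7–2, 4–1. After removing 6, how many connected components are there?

With 6 gone, the remaining components are: {5}; {1, 2, 3, 4, 7, 8}.
That is 2 components.

2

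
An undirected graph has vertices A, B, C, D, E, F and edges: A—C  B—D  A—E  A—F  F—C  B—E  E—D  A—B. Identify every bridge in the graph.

The edges on the cycle A-F-C-A are not bridges since each lies on that cycle.
Every edge lies on some cycle, so there are no bridges.

none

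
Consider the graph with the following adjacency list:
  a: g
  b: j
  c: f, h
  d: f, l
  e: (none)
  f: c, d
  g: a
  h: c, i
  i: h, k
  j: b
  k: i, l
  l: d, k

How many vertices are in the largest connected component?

7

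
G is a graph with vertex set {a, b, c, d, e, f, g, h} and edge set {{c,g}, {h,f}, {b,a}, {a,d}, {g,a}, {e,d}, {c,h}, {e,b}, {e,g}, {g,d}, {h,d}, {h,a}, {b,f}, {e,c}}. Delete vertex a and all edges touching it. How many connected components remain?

With a gone, the remaining components are: {b, c, d, e, f, g, h}.
That is 1 component.

1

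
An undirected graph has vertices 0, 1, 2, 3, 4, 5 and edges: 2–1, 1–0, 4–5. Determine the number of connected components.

3

3 is isolated — a component by itself.
Starting from 4 we can reach 4, 5. That is one component of size 2.
Starting from 0 we can reach 0, 1, 2. That is one component of size 3.
Total: 3 components.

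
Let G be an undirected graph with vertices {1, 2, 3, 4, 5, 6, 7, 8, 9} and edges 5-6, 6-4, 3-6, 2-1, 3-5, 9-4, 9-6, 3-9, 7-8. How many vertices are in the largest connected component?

5

Starting from 1 we can reach 1, 2. That is one component of size 2.
Starting from 7 we can reach 7, 8. That is one component of size 2.
Starting from 3 we can reach 3, 4, 5, 6, 9. That is one component of size 5.
The largest has 5 vertices.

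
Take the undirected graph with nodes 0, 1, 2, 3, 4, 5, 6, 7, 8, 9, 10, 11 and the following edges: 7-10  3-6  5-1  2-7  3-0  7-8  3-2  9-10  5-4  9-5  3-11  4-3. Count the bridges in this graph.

5

The edges on the cycle 9-5-4-3-2-7-10-9 are not bridges since each lies on that cycle.
But removing 3-11 disconnects 3 from 11; removing 5-1 disconnects 5 from 1; removing 0-3 disconnects 0 from 3; removing 6-3 disconnects 6 from 3 — these are bridges.
In total 5 edges are bridges.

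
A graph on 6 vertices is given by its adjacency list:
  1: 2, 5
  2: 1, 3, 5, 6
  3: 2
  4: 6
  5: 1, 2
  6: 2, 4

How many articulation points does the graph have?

2

Removing 2 increases the component count from 1 to 3, so 2 is a cut vertex.
Removing 6 increases the component count from 1 to 2, so 6 is a cut vertex.
By contrast removing 1 leaves 1 component; it is not a cut vertex. No other vertex is a cut vertex either.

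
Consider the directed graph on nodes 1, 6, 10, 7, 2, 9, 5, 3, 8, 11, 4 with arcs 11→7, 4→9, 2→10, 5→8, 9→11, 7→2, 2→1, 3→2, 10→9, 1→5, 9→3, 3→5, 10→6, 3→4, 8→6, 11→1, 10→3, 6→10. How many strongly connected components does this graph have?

1

{1, 2, 3, 4, 5, 6, 7, 8, 9, 10, 11} are all mutually reachable — one SCC of size 11.
That gives 1 strongly connected component.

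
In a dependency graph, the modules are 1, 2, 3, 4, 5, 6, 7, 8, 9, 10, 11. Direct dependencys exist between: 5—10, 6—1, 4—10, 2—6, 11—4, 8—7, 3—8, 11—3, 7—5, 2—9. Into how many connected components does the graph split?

2

Starting from 1 we can reach 1, 2, 6, 9. That is one component of size 4.
Starting from 3 we can reach 3, 4, 5, 7, 8, 10, 11. That is one component of size 7.
Total: 2 components.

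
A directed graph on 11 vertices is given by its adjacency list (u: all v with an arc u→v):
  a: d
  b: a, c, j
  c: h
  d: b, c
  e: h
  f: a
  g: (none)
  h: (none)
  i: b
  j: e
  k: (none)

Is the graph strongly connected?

There is no directed path from g to d, so the graph is not strongly connected.

No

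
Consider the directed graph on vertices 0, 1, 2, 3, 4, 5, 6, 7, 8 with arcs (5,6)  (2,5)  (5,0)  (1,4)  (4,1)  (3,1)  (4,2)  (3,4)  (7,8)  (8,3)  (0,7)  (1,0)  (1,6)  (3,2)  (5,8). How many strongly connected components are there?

{0, 1, 2, 3, 4, 5, 7, 8} are all mutually reachable — one SCC of size 8.
{6} is an SCC by itself.
That gives 2 strongly connected components.

2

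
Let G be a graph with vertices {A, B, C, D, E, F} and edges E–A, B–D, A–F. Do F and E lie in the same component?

From F we can reach A, E, F, which includes E.

Yes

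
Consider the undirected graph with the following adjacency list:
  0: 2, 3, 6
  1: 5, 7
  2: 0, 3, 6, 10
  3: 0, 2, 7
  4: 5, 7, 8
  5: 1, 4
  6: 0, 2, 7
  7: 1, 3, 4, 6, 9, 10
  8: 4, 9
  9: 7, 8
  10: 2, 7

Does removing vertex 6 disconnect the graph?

No

Deleting 6 leaves 1 component (was 1) (its neighbors 0, 2, 7 remain connected to each other), so 6 is not a cut vertex.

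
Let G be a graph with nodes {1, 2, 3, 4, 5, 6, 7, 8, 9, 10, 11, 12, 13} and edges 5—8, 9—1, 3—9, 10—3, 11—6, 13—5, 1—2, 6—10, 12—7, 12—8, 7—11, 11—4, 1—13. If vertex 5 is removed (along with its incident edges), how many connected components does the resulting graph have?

1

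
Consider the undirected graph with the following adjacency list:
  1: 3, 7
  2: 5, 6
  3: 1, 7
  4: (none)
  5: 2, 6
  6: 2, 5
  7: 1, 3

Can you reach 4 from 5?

No

The component containing 5 is {2, 5, 6}, and 4 is not in it.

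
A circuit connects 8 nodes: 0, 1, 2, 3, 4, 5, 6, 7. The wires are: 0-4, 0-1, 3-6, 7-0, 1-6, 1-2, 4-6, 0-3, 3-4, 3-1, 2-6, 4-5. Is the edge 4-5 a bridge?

Yes

Removing 4-5 leaves no path between 4 and 5: the component count goes from 1 to 2. So it is a bridge.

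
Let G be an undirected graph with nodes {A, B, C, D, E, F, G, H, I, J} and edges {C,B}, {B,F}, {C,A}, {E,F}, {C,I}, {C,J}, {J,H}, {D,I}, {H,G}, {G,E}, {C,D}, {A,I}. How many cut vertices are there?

1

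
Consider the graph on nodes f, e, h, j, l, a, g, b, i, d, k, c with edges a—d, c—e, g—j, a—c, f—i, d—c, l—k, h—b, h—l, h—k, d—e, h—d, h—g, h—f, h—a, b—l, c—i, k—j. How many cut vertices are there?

1

Removing h increases the component count from 1 to 2, so h is a cut vertex.
By contrast removing j leaves 1 component; it is not a cut vertex. No other vertex is a cut vertex either.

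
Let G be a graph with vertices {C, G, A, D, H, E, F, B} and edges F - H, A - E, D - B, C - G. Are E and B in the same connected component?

No

The component containing E is {A, E}, and B is not in it.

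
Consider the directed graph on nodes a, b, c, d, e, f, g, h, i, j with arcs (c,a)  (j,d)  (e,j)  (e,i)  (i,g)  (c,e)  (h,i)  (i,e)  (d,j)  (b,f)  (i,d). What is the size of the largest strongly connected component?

{d, j} are all mutually reachable — one SCC of size 2.
{e, i} are all mutually reachable — one SCC of size 2.
{g} is an SCC by itself.
{h} is an SCC by itself.
{c} is an SCC by itself.
(and 3 more singleton SCCs)
The largest has 2 vertices.

2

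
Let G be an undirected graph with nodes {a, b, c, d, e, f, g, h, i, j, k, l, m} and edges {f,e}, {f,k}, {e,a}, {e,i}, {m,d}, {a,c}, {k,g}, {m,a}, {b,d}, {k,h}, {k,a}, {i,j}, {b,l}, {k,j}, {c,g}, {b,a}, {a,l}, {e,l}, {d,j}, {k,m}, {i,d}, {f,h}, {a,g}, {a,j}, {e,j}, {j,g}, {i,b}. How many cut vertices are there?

Removing f, for instance, still leaves 1 component. No single vertex removal increases the component count — the graph has no articulation points.

0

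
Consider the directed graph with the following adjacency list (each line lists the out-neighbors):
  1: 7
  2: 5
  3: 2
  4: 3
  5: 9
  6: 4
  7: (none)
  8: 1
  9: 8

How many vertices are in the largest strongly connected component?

1

{1} is an SCC by itself.
{2} is an SCC by itself.
{4} is an SCC by itself.
{8} is an SCC by itself.
{6} is an SCC by itself.
(and 4 more singleton SCCs)
The largest has 1 vertex.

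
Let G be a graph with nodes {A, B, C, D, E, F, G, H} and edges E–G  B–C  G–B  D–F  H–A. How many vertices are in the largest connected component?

4

Starting from A we can reach A, H. That is one component of size 2.
Starting from D we can reach D, F. That is one component of size 2.
Starting from B we can reach B, C, E, G. That is one component of size 4.
The largest has 4 vertices.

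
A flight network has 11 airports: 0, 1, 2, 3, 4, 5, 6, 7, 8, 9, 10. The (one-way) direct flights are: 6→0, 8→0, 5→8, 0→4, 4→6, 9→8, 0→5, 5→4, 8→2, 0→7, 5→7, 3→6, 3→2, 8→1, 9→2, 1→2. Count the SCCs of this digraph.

{0, 4, 5, 6, 8} are all mutually reachable — one SCC of size 5.
{2} is an SCC by itself.
{1} is an SCC by itself.
{9} is an SCC by itself.
{10} is an SCC by itself.
(and 2 more singleton SCCs)
That gives 7 strongly connected components.

7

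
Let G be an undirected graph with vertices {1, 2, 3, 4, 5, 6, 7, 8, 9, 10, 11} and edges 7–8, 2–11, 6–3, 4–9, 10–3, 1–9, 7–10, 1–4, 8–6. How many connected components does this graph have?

5 is isolated — a component by itself.
Starting from 2 we can reach 2, 11. That is one component of size 2.
Starting from 1 we can reach 1, 4, 9. That is one component of size 3.
Starting from 3 we can reach 3, 6, 7, 8, 10. That is one component of size 5.
Total: 4 components.

4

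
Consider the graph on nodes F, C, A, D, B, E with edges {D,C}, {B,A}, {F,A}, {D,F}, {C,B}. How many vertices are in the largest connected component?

E is isolated — a component by itself.
Starting from A we can reach A, B, C, D, F. That is one component of size 5.
The largest has 5 vertices.

5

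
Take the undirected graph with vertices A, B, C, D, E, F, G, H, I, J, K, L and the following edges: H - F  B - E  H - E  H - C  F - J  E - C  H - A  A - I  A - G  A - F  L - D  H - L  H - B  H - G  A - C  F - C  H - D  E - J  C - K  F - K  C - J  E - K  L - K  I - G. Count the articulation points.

0

Removing L, for instance, still leaves 1 component. No single vertex removal increases the component count — the graph has no articulation points.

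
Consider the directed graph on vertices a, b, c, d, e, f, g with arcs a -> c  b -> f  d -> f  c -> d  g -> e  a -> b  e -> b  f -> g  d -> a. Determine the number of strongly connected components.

2

{b, e, f, g} are all mutually reachable — one SCC of size 4.
{a, c, d} are all mutually reachable — one SCC of size 3.
That gives 2 strongly connected components.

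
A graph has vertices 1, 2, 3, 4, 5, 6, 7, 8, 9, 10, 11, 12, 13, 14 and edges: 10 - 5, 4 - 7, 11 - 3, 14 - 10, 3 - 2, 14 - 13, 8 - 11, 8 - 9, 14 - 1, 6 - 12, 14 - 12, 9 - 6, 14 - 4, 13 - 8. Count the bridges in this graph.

8

The edges on the cycle 14-13-8-9-6-12-14 are not bridges since each lies on that cycle.
But removing 3 - 2 disconnects 3 from 2; removing 8 - 11 disconnects 8 from 11; removing 3 - 11 disconnects 3 from 11; removing 4 - 7 disconnects 4 from 7 — these are bridges.
In total 8 edges are bridges.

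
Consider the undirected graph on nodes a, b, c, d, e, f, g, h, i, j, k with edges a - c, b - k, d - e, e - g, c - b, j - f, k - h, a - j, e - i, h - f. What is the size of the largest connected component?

Starting from d we can reach d, e, g, i. That is one component of size 4.
Starting from a we can reach a, b, c, f, h, j, k. That is one component of size 7.
The largest has 7 vertices.

7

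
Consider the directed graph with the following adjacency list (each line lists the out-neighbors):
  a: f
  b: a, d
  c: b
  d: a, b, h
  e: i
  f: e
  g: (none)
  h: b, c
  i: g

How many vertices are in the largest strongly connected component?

4

{b, c, d, h} are all mutually reachable — one SCC of size 4.
{e} is an SCC by itself.
{f} is an SCC by itself.
{a} is an SCC by itself.
{g} is an SCC by itself.
(and 1 more singleton SCC)
The largest has 4 vertices.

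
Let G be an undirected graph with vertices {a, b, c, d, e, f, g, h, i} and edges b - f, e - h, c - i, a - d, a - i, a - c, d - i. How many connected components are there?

4

g is isolated — a component by itself.
Starting from e we can reach e, h. That is one component of size 2.
Starting from b we can reach b, f. That is one component of size 2.
Starting from a we can reach a, c, d, i. That is one component of size 4.
Total: 4 components.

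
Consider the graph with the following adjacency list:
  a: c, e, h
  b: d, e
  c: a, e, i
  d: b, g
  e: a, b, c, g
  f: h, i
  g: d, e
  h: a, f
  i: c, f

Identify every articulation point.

e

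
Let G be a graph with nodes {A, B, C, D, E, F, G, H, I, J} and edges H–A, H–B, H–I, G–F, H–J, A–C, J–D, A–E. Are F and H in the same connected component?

No

The component containing F is {F, G}, and H is not in it.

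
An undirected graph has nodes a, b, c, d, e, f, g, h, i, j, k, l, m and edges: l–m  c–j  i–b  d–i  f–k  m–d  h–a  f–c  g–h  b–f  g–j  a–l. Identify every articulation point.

Removing f increases the component count from 2 to 3, so f is a cut vertex.
By contrast removing i leaves 2 components; it is not a cut vertex. No other vertex is a cut vertex either.

f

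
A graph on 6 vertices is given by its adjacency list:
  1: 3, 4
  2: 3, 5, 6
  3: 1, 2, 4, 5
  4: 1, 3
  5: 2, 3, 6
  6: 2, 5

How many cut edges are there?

The edges on the cycle 3-4-1-3 are not bridges since each lies on that cycle.
Every edge lies on some cycle, so there are no bridges.

0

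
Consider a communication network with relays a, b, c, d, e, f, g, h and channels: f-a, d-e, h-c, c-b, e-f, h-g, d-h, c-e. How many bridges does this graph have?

4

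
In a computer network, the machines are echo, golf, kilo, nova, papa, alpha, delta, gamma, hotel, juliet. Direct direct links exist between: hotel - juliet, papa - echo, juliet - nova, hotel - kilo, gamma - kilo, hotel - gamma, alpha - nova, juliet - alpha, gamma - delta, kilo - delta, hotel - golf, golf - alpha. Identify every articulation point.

hotel

Removing hotel increases the component count from 2 to 3, so hotel is a cut vertex.
By contrast removing kilo leaves 2 components; it is not a cut vertex. No other vertex is a cut vertex either.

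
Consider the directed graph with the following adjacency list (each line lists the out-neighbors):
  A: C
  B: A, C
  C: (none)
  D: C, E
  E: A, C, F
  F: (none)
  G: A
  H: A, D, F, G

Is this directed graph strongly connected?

No

There is no directed path from E to B, so the graph is not strongly connected.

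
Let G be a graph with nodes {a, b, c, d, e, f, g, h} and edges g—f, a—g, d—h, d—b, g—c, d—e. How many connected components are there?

Starting from a we can reach a, c, f, g. That is one component of size 4.
Starting from b we can reach b, d, e, h. That is one component of size 4.
Total: 2 components.

2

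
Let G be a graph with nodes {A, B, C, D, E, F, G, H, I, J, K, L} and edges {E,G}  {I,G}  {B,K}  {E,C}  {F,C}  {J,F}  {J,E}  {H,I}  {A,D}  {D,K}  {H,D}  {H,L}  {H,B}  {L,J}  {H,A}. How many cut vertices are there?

1

Removing H increases the component count from 1 to 2, so H is a cut vertex.
By contrast removing D leaves 1 component; it is not a cut vertex. No other vertex is a cut vertex either.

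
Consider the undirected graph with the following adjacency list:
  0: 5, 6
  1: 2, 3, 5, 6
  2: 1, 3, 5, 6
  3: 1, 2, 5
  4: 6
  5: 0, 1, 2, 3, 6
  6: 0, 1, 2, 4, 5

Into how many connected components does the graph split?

1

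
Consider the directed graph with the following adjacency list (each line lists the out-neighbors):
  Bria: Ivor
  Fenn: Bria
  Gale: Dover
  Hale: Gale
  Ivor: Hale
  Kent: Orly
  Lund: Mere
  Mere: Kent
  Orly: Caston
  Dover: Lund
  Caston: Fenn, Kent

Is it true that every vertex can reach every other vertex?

Yes

From Mere we can reach every vertex (Bria, Fenn, Gale, Hale, Ivor, Kent, Lund, Mere, Orly, Dover, Caston), and every vertex can reach Mere (Bria, Fenn, Gale, Hale, Ivor, Kent, Lund, Mere, Orly, Dover, Caston). So the whole graph is one strongly connected component.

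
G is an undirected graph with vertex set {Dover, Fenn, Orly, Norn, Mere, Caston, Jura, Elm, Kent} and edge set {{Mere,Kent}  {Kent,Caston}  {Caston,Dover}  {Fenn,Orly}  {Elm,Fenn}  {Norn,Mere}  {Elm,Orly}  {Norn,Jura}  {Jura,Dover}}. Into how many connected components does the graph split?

2

Starting from Elm we can reach Elm, Fenn, Orly. That is one component of size 3.
Starting from Jura we can reach Jura, Kent, Mere, Norn, Dover, Caston. That is one component of size 6.
Total: 2 components.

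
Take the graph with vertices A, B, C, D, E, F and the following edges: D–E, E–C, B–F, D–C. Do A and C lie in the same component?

No

The component containing A is {A}, and C is not in it.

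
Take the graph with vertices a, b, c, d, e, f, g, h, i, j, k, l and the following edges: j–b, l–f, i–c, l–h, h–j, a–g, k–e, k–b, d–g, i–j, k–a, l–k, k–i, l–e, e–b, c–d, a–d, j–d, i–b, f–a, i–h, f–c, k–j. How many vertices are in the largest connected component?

Starting from a we can reach a, b, c, d, e, f, g, h, i, j, k, l. That is one component of size 12.
The largest has 12 vertices.

12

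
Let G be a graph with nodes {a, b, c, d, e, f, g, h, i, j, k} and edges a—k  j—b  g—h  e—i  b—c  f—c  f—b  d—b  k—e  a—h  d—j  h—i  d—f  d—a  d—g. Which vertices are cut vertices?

d

Removing d increases the component count from 1 to 2, so d is a cut vertex.
By contrast removing g leaves 1 component; it is not a cut vertex. No other vertex is a cut vertex either.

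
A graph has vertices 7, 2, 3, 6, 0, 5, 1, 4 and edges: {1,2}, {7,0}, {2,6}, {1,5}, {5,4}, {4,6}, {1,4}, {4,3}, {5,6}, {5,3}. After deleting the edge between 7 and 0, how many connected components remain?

3

Before removal there are 2 components.
7—0 is a bridge — removing it separates 7's side from 0's side.
After removal: 3 components.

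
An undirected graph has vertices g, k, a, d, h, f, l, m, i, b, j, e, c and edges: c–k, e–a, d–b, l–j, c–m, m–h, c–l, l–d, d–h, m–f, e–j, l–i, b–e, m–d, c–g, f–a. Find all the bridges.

c-g, c-k, i-l

The edges on the cycle l-d-b-e-j-l are not bridges since each lies on that cycle.
But removing c–g disconnects c from g; removing i–l disconnects i from l; removing k–c disconnects k from c — these are bridges.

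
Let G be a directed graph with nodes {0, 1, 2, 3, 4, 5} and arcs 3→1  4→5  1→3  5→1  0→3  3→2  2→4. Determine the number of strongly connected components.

2

{1, 2, 3, 4, 5} are all mutually reachable — one SCC of size 5.
{0} is an SCC by itself.
That gives 2 strongly connected components.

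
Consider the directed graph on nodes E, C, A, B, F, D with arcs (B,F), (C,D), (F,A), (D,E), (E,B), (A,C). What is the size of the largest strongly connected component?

6

{A, B, C, D, E, F} are all mutually reachable — one SCC of size 6.
The largest has 6 vertices.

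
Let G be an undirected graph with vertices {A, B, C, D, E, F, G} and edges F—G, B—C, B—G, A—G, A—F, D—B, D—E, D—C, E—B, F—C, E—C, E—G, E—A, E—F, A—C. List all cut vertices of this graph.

Removing D, for instance, still leaves 1 component. No single vertex removal increases the component count — the graph has no articulation points.

none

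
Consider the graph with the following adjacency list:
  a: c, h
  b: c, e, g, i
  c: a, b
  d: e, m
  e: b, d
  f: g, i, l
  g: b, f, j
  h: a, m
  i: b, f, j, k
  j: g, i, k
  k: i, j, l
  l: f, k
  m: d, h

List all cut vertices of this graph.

b

Removing b increases the component count from 1 to 2, so b is a cut vertex.
By contrast removing f leaves 1 component; it is not a cut vertex. No other vertex is a cut vertex either.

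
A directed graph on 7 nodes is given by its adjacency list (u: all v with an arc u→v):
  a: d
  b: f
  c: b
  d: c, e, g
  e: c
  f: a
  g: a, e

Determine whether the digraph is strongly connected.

Yes

From e we can reach every vertex (a, b, c, d, e, f, g), and every vertex can reach e (a, b, c, d, e, f, g). So the whole graph is one strongly connected component.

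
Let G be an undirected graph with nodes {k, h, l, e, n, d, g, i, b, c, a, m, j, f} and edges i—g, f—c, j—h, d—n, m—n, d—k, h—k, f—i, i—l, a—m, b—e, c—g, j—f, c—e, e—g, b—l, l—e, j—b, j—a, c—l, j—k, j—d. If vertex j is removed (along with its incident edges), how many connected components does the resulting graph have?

With j gone, the remaining components are: {a, d, h, k, m, n}; {b, c, e, f, g, i, l}.
That is 2 components.

2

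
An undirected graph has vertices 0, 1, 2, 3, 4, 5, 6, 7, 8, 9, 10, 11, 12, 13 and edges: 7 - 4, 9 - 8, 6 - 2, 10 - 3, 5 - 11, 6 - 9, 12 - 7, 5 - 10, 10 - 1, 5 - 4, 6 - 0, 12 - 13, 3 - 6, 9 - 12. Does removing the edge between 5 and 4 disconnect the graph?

No

After removing 5 - 4, the path 5-10-3-6-9-12-7-4 still connects them, so the edge is not a bridge.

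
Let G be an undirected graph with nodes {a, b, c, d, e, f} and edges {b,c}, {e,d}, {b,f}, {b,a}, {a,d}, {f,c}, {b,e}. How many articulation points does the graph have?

1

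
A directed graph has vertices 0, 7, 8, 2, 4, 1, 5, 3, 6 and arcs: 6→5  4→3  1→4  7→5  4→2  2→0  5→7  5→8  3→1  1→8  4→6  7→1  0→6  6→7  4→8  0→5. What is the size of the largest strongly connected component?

8

{0, 1, 2, 3, 4, 5, 6, 7} are all mutually reachable — one SCC of size 8.
{8} is an SCC by itself.
The largest has 8 vertices.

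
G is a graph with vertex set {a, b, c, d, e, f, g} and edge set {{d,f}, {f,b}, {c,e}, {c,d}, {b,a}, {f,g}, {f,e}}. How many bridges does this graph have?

The edges on the cycle c-d-f-e-c are not bridges since each lies on that cycle.
But removing f-b disconnects f from b; removing b-a disconnects b from a; removing f-g disconnects f from g — these are bridges.
That makes 3 bridges.

3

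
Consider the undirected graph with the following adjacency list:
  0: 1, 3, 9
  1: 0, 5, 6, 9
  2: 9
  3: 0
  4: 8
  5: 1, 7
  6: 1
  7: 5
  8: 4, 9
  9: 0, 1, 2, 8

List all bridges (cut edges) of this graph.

0-3, 1-5, 1-6, 2-9, 4-8, 5-7, 8-9

The edges on the cycle 9-1-0-9 are not bridges since each lies on that cycle.
But removing 4-8 disconnects 4 from 8; removing 9-8 disconnects 9 from 8; removing 5-7 disconnects 5 from 7; removing 0-3 disconnects 0 from 3 — these are bridges.
In total 7 edges are bridges.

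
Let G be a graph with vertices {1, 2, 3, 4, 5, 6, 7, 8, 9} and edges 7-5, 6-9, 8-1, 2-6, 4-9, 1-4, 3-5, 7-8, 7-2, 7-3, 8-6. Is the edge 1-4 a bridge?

After removing 1-4, the path 1-8-6-9-4 still connects them, so the edge is not a bridge.

No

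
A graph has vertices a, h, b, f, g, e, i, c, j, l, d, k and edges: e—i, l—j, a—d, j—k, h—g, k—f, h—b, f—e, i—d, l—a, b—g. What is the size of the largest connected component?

8

c is isolated — a component by itself.
Starting from b we can reach b, g, h. That is one component of size 3.
Starting from a we can reach a, d, e, f, i, j, k, l. That is one component of size 8.
The largest has 8 vertices.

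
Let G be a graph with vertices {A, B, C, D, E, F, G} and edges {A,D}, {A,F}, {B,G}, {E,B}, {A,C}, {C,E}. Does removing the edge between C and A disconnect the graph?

Yes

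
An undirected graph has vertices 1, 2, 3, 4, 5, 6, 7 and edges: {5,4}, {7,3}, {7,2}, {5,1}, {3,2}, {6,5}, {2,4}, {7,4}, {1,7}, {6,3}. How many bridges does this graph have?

0

The edges on the cycle 7-3-2-7 are not bridges since each lies on that cycle.
Every edge lies on some cycle, so there are no bridges.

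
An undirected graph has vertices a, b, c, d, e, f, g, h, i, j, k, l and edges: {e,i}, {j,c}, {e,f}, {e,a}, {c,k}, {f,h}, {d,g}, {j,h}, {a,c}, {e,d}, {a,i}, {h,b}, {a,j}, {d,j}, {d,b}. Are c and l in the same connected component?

The component containing c is {a, b, c, d, e, f, g, h, i, j, k}, and l is not in it.

No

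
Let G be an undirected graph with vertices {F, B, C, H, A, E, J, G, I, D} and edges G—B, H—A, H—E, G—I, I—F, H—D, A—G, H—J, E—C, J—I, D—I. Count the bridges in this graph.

4

The edges on the cycle H-A-G-I-D-H are not bridges since each lies on that cycle.
But removing E—C disconnects E from C; removing I—F disconnects I from F; removing B—G disconnects B from G; removing E—H disconnects E from H — these are bridges.
That makes 4 bridges.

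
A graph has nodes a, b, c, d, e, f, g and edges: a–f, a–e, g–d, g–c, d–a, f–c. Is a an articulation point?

Deleting a raises the number of components from 2 to 3, so a is a cut vertex.

Yes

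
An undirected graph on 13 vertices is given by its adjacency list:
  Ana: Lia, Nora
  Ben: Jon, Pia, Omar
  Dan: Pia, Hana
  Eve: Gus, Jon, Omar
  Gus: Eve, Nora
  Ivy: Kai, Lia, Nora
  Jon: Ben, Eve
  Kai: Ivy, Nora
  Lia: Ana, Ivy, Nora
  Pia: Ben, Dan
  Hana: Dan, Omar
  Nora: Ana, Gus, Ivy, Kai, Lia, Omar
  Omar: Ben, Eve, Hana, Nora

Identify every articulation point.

Removing Nora increases the component count from 1 to 2, so Nora is a cut vertex.
By contrast removing Ivy leaves 1 component; it is not a cut vertex. No other vertex is a cut vertex either.

Nora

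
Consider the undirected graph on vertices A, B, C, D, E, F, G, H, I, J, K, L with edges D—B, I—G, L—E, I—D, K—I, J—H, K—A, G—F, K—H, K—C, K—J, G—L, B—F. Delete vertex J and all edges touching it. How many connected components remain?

With J gone, the remaining components are: {A, B, C, D, E, F, G, H, I, K, L}.
That is 1 component.

1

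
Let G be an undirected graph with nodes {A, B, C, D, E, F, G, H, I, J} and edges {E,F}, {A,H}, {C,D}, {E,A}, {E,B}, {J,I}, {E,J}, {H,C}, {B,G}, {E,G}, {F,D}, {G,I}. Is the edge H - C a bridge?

No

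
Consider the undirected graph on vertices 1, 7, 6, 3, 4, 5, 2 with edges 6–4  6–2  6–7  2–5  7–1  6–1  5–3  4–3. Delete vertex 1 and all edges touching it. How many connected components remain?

With 1 gone, the remaining components are: {2, 3, 4, 5, 6, 7}.
That is 1 component.

1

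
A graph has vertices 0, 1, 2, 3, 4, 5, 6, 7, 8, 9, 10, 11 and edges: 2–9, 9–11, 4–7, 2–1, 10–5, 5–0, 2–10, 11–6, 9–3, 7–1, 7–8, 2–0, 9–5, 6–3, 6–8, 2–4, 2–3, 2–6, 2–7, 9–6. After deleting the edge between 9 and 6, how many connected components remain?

1

9 and 6 are still connected via 9-2-6, so the component count stays at 1.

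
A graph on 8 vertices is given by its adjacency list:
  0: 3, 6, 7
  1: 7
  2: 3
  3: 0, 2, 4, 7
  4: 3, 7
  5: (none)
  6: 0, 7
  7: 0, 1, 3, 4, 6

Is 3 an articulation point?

Yes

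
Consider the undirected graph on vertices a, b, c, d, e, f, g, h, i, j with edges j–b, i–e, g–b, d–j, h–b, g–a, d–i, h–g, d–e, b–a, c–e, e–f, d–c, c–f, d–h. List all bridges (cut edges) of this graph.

none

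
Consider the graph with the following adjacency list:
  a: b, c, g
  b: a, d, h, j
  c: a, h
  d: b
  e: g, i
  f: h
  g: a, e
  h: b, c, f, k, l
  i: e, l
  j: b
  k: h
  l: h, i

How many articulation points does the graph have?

2

Removing b increases the component count from 1 to 3, so b is a cut vertex.
Removing h increases the component count from 1 to 3, so h is a cut vertex.
By contrast removing l leaves 1 component; it is not a cut vertex. No other vertex is a cut vertex either.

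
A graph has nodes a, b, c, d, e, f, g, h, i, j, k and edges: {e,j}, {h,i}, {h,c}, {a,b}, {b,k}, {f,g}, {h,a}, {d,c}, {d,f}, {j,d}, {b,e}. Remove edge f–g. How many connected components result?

Before removal there is 1 component.
f–g is a bridge — removing it separates f's side from g's side.
After removal: 2 components.

2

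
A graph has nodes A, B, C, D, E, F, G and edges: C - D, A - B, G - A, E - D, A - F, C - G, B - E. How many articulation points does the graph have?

Removing A increases the component count from 1 to 2, so A is a cut vertex.
By contrast removing B leaves 1 component; it is not a cut vertex. No other vertex is a cut vertex either.

1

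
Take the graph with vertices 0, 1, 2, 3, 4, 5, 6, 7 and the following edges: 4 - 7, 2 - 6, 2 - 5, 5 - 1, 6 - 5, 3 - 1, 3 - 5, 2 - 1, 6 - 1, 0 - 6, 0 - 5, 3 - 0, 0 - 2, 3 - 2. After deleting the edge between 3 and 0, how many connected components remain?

3 and 0 are still connected via 3-5-0, so the component count stays at 2.

2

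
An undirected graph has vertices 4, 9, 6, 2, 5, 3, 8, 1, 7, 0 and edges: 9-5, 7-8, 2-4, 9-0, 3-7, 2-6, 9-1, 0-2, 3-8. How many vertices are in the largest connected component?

7

Starting from 3 we can reach 3, 7, 8. That is one component of size 3.
Starting from 0 we can reach 0, 1, 2, 4, 5, 6, 9. That is one component of size 7.
The largest has 7 vertices.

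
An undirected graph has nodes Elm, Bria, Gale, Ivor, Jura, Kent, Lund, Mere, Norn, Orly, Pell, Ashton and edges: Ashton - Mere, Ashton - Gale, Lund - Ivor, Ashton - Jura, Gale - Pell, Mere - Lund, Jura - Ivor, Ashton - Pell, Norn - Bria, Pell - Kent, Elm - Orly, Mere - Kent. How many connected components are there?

3

Starting from Elm we can reach Elm, Orly. That is one component of size 2.
Starting from Bria we can reach Bria, Norn. That is one component of size 2.
Starting from Gale we can reach Gale, Ivor, Jura, Kent, Lund, Mere, Pell, Ashton. That is one component of size 8.
Total: 3 components.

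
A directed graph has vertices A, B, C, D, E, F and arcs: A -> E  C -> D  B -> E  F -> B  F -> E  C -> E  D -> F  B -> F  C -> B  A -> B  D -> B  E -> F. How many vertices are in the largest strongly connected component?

3

{B, E, F} are all mutually reachable — one SCC of size 3.
{A} is an SCC by itself.
{C} is an SCC by itself.
{D} is an SCC by itself.
The largest has 3 vertices.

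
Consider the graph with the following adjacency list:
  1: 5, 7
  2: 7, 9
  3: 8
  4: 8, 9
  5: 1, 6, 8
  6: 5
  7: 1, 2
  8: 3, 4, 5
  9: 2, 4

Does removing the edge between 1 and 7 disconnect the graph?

No

After removing 1-7, the path 1-5-8-4-9-2-7 still connects them, so the edge is not a bridge.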